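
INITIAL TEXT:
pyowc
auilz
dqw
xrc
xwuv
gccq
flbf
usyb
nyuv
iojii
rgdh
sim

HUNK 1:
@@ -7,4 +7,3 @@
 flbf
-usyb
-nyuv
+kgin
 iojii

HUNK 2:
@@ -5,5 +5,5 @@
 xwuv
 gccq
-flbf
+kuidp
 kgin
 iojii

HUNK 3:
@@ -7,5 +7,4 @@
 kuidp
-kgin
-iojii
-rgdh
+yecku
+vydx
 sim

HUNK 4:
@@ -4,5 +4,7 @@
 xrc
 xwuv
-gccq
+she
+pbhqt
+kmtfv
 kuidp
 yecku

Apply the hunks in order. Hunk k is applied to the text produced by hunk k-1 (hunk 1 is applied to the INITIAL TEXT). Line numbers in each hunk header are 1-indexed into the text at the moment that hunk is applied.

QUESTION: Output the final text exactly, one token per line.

Hunk 1: at line 7 remove [usyb,nyuv] add [kgin] -> 11 lines: pyowc auilz dqw xrc xwuv gccq flbf kgin iojii rgdh sim
Hunk 2: at line 5 remove [flbf] add [kuidp] -> 11 lines: pyowc auilz dqw xrc xwuv gccq kuidp kgin iojii rgdh sim
Hunk 3: at line 7 remove [kgin,iojii,rgdh] add [yecku,vydx] -> 10 lines: pyowc auilz dqw xrc xwuv gccq kuidp yecku vydx sim
Hunk 4: at line 4 remove [gccq] add [she,pbhqt,kmtfv] -> 12 lines: pyowc auilz dqw xrc xwuv she pbhqt kmtfv kuidp yecku vydx sim

Answer: pyowc
auilz
dqw
xrc
xwuv
she
pbhqt
kmtfv
kuidp
yecku
vydx
sim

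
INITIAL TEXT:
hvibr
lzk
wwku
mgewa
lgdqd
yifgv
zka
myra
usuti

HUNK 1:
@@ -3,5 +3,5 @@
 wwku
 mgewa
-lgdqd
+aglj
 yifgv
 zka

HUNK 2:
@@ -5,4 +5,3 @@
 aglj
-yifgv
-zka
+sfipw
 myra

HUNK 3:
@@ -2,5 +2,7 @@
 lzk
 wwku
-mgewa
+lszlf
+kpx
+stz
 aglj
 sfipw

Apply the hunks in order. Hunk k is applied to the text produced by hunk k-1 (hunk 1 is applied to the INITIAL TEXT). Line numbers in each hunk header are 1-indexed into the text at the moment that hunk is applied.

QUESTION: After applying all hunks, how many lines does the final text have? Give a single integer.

Hunk 1: at line 3 remove [lgdqd] add [aglj] -> 9 lines: hvibr lzk wwku mgewa aglj yifgv zka myra usuti
Hunk 2: at line 5 remove [yifgv,zka] add [sfipw] -> 8 lines: hvibr lzk wwku mgewa aglj sfipw myra usuti
Hunk 3: at line 2 remove [mgewa] add [lszlf,kpx,stz] -> 10 lines: hvibr lzk wwku lszlf kpx stz aglj sfipw myra usuti
Final line count: 10

Answer: 10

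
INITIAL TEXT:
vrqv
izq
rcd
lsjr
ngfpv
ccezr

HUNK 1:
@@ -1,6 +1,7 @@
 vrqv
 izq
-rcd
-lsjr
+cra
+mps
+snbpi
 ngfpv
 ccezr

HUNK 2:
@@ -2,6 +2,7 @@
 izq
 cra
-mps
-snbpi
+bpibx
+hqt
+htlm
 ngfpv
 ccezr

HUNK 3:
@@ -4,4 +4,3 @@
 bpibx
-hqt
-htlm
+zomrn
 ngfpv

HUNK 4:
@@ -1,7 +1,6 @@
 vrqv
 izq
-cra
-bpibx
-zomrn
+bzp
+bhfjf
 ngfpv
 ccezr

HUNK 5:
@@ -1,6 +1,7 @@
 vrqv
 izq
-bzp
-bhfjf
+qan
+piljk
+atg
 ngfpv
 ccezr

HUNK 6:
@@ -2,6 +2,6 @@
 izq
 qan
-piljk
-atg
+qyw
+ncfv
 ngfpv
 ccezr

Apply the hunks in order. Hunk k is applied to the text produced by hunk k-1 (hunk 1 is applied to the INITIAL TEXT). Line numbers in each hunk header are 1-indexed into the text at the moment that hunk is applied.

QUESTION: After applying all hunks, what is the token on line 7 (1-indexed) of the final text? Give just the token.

Answer: ccezr

Derivation:
Hunk 1: at line 1 remove [rcd,lsjr] add [cra,mps,snbpi] -> 7 lines: vrqv izq cra mps snbpi ngfpv ccezr
Hunk 2: at line 2 remove [mps,snbpi] add [bpibx,hqt,htlm] -> 8 lines: vrqv izq cra bpibx hqt htlm ngfpv ccezr
Hunk 3: at line 4 remove [hqt,htlm] add [zomrn] -> 7 lines: vrqv izq cra bpibx zomrn ngfpv ccezr
Hunk 4: at line 1 remove [cra,bpibx,zomrn] add [bzp,bhfjf] -> 6 lines: vrqv izq bzp bhfjf ngfpv ccezr
Hunk 5: at line 1 remove [bzp,bhfjf] add [qan,piljk,atg] -> 7 lines: vrqv izq qan piljk atg ngfpv ccezr
Hunk 6: at line 2 remove [piljk,atg] add [qyw,ncfv] -> 7 lines: vrqv izq qan qyw ncfv ngfpv ccezr
Final line 7: ccezr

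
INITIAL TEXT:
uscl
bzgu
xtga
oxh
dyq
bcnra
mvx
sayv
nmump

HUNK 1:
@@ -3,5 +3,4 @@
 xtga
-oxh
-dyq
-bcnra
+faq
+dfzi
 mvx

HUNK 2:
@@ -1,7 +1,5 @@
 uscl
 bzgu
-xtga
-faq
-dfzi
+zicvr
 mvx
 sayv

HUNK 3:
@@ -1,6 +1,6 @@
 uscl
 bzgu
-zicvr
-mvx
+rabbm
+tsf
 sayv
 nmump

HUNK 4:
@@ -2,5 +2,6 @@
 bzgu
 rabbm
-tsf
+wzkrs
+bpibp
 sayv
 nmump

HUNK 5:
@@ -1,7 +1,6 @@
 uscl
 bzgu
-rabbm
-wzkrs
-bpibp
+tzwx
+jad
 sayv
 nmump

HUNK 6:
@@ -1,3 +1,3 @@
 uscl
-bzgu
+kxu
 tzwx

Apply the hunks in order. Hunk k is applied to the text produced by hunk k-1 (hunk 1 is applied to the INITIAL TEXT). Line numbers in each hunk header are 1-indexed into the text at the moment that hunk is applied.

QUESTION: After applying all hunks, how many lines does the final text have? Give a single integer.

Hunk 1: at line 3 remove [oxh,dyq,bcnra] add [faq,dfzi] -> 8 lines: uscl bzgu xtga faq dfzi mvx sayv nmump
Hunk 2: at line 1 remove [xtga,faq,dfzi] add [zicvr] -> 6 lines: uscl bzgu zicvr mvx sayv nmump
Hunk 3: at line 1 remove [zicvr,mvx] add [rabbm,tsf] -> 6 lines: uscl bzgu rabbm tsf sayv nmump
Hunk 4: at line 2 remove [tsf] add [wzkrs,bpibp] -> 7 lines: uscl bzgu rabbm wzkrs bpibp sayv nmump
Hunk 5: at line 1 remove [rabbm,wzkrs,bpibp] add [tzwx,jad] -> 6 lines: uscl bzgu tzwx jad sayv nmump
Hunk 6: at line 1 remove [bzgu] add [kxu] -> 6 lines: uscl kxu tzwx jad sayv nmump
Final line count: 6

Answer: 6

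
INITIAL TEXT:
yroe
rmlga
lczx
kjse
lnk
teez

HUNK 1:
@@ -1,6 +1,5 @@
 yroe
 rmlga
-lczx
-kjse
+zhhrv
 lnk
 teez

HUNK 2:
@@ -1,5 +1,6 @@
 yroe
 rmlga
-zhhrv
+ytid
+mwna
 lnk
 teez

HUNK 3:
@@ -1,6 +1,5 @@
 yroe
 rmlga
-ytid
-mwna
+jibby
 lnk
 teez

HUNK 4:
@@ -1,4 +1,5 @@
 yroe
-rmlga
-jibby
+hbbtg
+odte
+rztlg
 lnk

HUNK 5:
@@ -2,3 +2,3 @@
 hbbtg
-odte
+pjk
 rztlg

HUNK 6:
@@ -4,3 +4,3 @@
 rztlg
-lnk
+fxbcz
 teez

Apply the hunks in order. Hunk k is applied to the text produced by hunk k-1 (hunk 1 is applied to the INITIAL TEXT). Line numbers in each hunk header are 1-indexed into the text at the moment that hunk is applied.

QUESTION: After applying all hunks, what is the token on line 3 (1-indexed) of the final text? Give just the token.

Hunk 1: at line 1 remove [lczx,kjse] add [zhhrv] -> 5 lines: yroe rmlga zhhrv lnk teez
Hunk 2: at line 1 remove [zhhrv] add [ytid,mwna] -> 6 lines: yroe rmlga ytid mwna lnk teez
Hunk 3: at line 1 remove [ytid,mwna] add [jibby] -> 5 lines: yroe rmlga jibby lnk teez
Hunk 4: at line 1 remove [rmlga,jibby] add [hbbtg,odte,rztlg] -> 6 lines: yroe hbbtg odte rztlg lnk teez
Hunk 5: at line 2 remove [odte] add [pjk] -> 6 lines: yroe hbbtg pjk rztlg lnk teez
Hunk 6: at line 4 remove [lnk] add [fxbcz] -> 6 lines: yroe hbbtg pjk rztlg fxbcz teez
Final line 3: pjk

Answer: pjk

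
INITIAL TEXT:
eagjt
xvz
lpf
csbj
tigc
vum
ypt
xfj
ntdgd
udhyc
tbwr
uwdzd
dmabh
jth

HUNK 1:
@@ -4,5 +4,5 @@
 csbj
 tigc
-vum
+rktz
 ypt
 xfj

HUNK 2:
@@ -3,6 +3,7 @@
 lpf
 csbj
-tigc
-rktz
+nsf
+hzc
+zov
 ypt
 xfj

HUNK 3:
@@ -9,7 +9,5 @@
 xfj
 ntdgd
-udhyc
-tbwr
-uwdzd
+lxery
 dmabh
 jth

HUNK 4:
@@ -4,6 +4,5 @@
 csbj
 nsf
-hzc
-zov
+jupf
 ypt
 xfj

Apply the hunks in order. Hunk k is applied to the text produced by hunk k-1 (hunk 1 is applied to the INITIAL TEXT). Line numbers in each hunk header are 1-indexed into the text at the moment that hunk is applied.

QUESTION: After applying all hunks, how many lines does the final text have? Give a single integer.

Answer: 12

Derivation:
Hunk 1: at line 4 remove [vum] add [rktz] -> 14 lines: eagjt xvz lpf csbj tigc rktz ypt xfj ntdgd udhyc tbwr uwdzd dmabh jth
Hunk 2: at line 3 remove [tigc,rktz] add [nsf,hzc,zov] -> 15 lines: eagjt xvz lpf csbj nsf hzc zov ypt xfj ntdgd udhyc tbwr uwdzd dmabh jth
Hunk 3: at line 9 remove [udhyc,tbwr,uwdzd] add [lxery] -> 13 lines: eagjt xvz lpf csbj nsf hzc zov ypt xfj ntdgd lxery dmabh jth
Hunk 4: at line 4 remove [hzc,zov] add [jupf] -> 12 lines: eagjt xvz lpf csbj nsf jupf ypt xfj ntdgd lxery dmabh jth
Final line count: 12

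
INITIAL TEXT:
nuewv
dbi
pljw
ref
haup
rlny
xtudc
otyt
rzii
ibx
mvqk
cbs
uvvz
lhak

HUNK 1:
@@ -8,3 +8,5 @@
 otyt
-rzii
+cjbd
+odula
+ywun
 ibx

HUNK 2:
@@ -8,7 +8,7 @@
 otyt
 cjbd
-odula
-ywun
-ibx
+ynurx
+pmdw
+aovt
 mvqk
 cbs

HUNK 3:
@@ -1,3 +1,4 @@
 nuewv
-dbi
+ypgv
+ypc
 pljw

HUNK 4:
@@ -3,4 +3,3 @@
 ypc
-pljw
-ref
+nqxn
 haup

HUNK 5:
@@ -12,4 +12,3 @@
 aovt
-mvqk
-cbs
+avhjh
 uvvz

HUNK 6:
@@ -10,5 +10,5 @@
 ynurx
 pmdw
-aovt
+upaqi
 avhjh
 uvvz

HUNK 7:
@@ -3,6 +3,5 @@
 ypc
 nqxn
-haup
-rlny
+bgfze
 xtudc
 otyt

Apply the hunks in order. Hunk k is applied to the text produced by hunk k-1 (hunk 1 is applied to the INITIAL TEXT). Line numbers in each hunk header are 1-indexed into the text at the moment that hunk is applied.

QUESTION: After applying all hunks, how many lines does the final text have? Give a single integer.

Hunk 1: at line 8 remove [rzii] add [cjbd,odula,ywun] -> 16 lines: nuewv dbi pljw ref haup rlny xtudc otyt cjbd odula ywun ibx mvqk cbs uvvz lhak
Hunk 2: at line 8 remove [odula,ywun,ibx] add [ynurx,pmdw,aovt] -> 16 lines: nuewv dbi pljw ref haup rlny xtudc otyt cjbd ynurx pmdw aovt mvqk cbs uvvz lhak
Hunk 3: at line 1 remove [dbi] add [ypgv,ypc] -> 17 lines: nuewv ypgv ypc pljw ref haup rlny xtudc otyt cjbd ynurx pmdw aovt mvqk cbs uvvz lhak
Hunk 4: at line 3 remove [pljw,ref] add [nqxn] -> 16 lines: nuewv ypgv ypc nqxn haup rlny xtudc otyt cjbd ynurx pmdw aovt mvqk cbs uvvz lhak
Hunk 5: at line 12 remove [mvqk,cbs] add [avhjh] -> 15 lines: nuewv ypgv ypc nqxn haup rlny xtudc otyt cjbd ynurx pmdw aovt avhjh uvvz lhak
Hunk 6: at line 10 remove [aovt] add [upaqi] -> 15 lines: nuewv ypgv ypc nqxn haup rlny xtudc otyt cjbd ynurx pmdw upaqi avhjh uvvz lhak
Hunk 7: at line 3 remove [haup,rlny] add [bgfze] -> 14 lines: nuewv ypgv ypc nqxn bgfze xtudc otyt cjbd ynurx pmdw upaqi avhjh uvvz lhak
Final line count: 14

Answer: 14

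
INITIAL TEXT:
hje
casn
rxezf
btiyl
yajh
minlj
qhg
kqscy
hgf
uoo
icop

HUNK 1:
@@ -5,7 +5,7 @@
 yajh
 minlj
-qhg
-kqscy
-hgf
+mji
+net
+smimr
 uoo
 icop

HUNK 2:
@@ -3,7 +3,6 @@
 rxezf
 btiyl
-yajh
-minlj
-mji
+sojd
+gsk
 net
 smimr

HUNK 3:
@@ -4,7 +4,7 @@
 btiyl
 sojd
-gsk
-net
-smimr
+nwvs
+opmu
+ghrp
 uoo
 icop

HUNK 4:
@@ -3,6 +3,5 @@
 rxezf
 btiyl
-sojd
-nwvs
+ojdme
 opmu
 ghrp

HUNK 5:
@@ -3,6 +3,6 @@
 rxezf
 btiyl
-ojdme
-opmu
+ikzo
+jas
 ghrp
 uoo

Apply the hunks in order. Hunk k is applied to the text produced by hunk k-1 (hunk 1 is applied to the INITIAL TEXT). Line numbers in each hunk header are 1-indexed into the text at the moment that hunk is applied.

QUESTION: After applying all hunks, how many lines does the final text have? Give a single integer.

Answer: 9

Derivation:
Hunk 1: at line 5 remove [qhg,kqscy,hgf] add [mji,net,smimr] -> 11 lines: hje casn rxezf btiyl yajh minlj mji net smimr uoo icop
Hunk 2: at line 3 remove [yajh,minlj,mji] add [sojd,gsk] -> 10 lines: hje casn rxezf btiyl sojd gsk net smimr uoo icop
Hunk 3: at line 4 remove [gsk,net,smimr] add [nwvs,opmu,ghrp] -> 10 lines: hje casn rxezf btiyl sojd nwvs opmu ghrp uoo icop
Hunk 4: at line 3 remove [sojd,nwvs] add [ojdme] -> 9 lines: hje casn rxezf btiyl ojdme opmu ghrp uoo icop
Hunk 5: at line 3 remove [ojdme,opmu] add [ikzo,jas] -> 9 lines: hje casn rxezf btiyl ikzo jas ghrp uoo icop
Final line count: 9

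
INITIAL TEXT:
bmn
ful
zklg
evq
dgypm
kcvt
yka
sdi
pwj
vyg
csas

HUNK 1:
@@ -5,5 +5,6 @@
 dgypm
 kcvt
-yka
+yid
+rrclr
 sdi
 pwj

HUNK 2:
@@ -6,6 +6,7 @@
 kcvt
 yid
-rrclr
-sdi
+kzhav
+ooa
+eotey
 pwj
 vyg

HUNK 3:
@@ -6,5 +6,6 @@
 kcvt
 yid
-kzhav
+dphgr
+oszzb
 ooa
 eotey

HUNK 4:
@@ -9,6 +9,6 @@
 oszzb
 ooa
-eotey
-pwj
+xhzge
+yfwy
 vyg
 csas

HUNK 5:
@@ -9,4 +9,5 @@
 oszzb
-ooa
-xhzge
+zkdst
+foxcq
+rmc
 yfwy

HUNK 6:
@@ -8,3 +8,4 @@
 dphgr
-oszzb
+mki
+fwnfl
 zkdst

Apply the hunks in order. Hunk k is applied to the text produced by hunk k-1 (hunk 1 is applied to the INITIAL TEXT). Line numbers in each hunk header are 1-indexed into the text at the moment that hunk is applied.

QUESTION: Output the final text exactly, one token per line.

Answer: bmn
ful
zklg
evq
dgypm
kcvt
yid
dphgr
mki
fwnfl
zkdst
foxcq
rmc
yfwy
vyg
csas

Derivation:
Hunk 1: at line 5 remove [yka] add [yid,rrclr] -> 12 lines: bmn ful zklg evq dgypm kcvt yid rrclr sdi pwj vyg csas
Hunk 2: at line 6 remove [rrclr,sdi] add [kzhav,ooa,eotey] -> 13 lines: bmn ful zklg evq dgypm kcvt yid kzhav ooa eotey pwj vyg csas
Hunk 3: at line 6 remove [kzhav] add [dphgr,oszzb] -> 14 lines: bmn ful zklg evq dgypm kcvt yid dphgr oszzb ooa eotey pwj vyg csas
Hunk 4: at line 9 remove [eotey,pwj] add [xhzge,yfwy] -> 14 lines: bmn ful zklg evq dgypm kcvt yid dphgr oszzb ooa xhzge yfwy vyg csas
Hunk 5: at line 9 remove [ooa,xhzge] add [zkdst,foxcq,rmc] -> 15 lines: bmn ful zklg evq dgypm kcvt yid dphgr oszzb zkdst foxcq rmc yfwy vyg csas
Hunk 6: at line 8 remove [oszzb] add [mki,fwnfl] -> 16 lines: bmn ful zklg evq dgypm kcvt yid dphgr mki fwnfl zkdst foxcq rmc yfwy vyg csas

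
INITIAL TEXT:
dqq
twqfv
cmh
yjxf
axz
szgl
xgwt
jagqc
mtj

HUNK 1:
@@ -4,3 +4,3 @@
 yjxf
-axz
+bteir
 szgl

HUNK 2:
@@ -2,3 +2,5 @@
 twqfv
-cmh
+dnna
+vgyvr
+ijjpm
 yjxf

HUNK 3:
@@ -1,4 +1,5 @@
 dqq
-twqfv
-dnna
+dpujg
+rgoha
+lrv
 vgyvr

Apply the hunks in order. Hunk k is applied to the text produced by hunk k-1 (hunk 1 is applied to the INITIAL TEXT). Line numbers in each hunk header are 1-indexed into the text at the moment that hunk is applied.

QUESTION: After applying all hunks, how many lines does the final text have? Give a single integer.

Hunk 1: at line 4 remove [axz] add [bteir] -> 9 lines: dqq twqfv cmh yjxf bteir szgl xgwt jagqc mtj
Hunk 2: at line 2 remove [cmh] add [dnna,vgyvr,ijjpm] -> 11 lines: dqq twqfv dnna vgyvr ijjpm yjxf bteir szgl xgwt jagqc mtj
Hunk 3: at line 1 remove [twqfv,dnna] add [dpujg,rgoha,lrv] -> 12 lines: dqq dpujg rgoha lrv vgyvr ijjpm yjxf bteir szgl xgwt jagqc mtj
Final line count: 12

Answer: 12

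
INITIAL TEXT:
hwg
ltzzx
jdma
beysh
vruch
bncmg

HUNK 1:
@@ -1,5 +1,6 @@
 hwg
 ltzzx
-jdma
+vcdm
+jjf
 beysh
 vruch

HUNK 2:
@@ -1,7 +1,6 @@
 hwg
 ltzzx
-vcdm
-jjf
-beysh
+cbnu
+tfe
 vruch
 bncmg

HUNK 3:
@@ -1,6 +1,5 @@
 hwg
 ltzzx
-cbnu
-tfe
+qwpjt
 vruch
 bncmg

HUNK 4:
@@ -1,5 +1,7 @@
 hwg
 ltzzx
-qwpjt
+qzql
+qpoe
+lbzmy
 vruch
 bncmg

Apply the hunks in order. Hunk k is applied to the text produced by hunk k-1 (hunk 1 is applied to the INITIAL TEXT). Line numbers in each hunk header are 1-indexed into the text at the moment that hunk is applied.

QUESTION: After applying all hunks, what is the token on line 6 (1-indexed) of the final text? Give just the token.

Hunk 1: at line 1 remove [jdma] add [vcdm,jjf] -> 7 lines: hwg ltzzx vcdm jjf beysh vruch bncmg
Hunk 2: at line 1 remove [vcdm,jjf,beysh] add [cbnu,tfe] -> 6 lines: hwg ltzzx cbnu tfe vruch bncmg
Hunk 3: at line 1 remove [cbnu,tfe] add [qwpjt] -> 5 lines: hwg ltzzx qwpjt vruch bncmg
Hunk 4: at line 1 remove [qwpjt] add [qzql,qpoe,lbzmy] -> 7 lines: hwg ltzzx qzql qpoe lbzmy vruch bncmg
Final line 6: vruch

Answer: vruch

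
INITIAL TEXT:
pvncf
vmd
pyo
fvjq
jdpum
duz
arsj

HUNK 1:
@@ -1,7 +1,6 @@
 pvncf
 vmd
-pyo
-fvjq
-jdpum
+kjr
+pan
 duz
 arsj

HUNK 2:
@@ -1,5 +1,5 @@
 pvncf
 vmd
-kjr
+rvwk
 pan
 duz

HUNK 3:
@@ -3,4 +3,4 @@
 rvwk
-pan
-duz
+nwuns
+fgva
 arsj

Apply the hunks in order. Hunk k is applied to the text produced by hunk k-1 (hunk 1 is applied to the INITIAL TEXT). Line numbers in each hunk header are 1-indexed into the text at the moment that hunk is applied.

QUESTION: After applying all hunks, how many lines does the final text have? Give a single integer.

Hunk 1: at line 1 remove [pyo,fvjq,jdpum] add [kjr,pan] -> 6 lines: pvncf vmd kjr pan duz arsj
Hunk 2: at line 1 remove [kjr] add [rvwk] -> 6 lines: pvncf vmd rvwk pan duz arsj
Hunk 3: at line 3 remove [pan,duz] add [nwuns,fgva] -> 6 lines: pvncf vmd rvwk nwuns fgva arsj
Final line count: 6

Answer: 6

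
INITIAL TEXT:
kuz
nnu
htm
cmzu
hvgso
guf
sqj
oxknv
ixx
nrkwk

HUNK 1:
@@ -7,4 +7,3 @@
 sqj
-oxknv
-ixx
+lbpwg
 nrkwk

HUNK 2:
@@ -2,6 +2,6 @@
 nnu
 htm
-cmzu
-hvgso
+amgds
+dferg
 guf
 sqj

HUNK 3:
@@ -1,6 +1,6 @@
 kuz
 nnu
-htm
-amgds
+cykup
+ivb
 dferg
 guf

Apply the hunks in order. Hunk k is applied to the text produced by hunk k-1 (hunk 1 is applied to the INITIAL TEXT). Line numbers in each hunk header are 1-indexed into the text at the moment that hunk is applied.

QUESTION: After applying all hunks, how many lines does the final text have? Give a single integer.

Hunk 1: at line 7 remove [oxknv,ixx] add [lbpwg] -> 9 lines: kuz nnu htm cmzu hvgso guf sqj lbpwg nrkwk
Hunk 2: at line 2 remove [cmzu,hvgso] add [amgds,dferg] -> 9 lines: kuz nnu htm amgds dferg guf sqj lbpwg nrkwk
Hunk 3: at line 1 remove [htm,amgds] add [cykup,ivb] -> 9 lines: kuz nnu cykup ivb dferg guf sqj lbpwg nrkwk
Final line count: 9

Answer: 9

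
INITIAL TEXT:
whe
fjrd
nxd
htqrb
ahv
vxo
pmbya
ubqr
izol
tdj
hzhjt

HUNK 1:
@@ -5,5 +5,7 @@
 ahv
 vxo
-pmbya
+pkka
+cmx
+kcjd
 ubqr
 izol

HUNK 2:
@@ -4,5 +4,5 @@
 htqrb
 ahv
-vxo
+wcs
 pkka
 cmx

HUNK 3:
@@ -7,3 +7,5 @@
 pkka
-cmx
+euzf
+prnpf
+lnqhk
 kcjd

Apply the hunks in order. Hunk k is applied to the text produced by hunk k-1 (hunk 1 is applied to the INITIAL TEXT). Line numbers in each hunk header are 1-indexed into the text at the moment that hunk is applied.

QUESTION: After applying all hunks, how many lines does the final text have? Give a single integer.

Answer: 15

Derivation:
Hunk 1: at line 5 remove [pmbya] add [pkka,cmx,kcjd] -> 13 lines: whe fjrd nxd htqrb ahv vxo pkka cmx kcjd ubqr izol tdj hzhjt
Hunk 2: at line 4 remove [vxo] add [wcs] -> 13 lines: whe fjrd nxd htqrb ahv wcs pkka cmx kcjd ubqr izol tdj hzhjt
Hunk 3: at line 7 remove [cmx] add [euzf,prnpf,lnqhk] -> 15 lines: whe fjrd nxd htqrb ahv wcs pkka euzf prnpf lnqhk kcjd ubqr izol tdj hzhjt
Final line count: 15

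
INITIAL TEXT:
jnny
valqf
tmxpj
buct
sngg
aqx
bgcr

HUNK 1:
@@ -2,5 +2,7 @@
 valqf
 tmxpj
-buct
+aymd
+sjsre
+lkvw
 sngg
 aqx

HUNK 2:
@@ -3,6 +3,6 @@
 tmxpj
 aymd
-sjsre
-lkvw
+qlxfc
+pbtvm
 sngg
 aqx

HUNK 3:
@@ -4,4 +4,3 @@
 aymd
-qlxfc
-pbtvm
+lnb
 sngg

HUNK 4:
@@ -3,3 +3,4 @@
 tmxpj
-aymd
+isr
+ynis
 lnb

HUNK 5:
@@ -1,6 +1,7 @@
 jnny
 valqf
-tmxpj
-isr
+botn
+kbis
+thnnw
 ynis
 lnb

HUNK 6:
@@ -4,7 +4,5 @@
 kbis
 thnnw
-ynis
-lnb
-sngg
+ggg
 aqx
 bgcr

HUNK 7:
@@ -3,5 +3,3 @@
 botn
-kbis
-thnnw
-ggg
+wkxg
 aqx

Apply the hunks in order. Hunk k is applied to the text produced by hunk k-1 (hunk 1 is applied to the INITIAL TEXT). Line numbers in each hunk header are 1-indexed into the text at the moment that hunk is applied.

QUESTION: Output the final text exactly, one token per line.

Answer: jnny
valqf
botn
wkxg
aqx
bgcr

Derivation:
Hunk 1: at line 2 remove [buct] add [aymd,sjsre,lkvw] -> 9 lines: jnny valqf tmxpj aymd sjsre lkvw sngg aqx bgcr
Hunk 2: at line 3 remove [sjsre,lkvw] add [qlxfc,pbtvm] -> 9 lines: jnny valqf tmxpj aymd qlxfc pbtvm sngg aqx bgcr
Hunk 3: at line 4 remove [qlxfc,pbtvm] add [lnb] -> 8 lines: jnny valqf tmxpj aymd lnb sngg aqx bgcr
Hunk 4: at line 3 remove [aymd] add [isr,ynis] -> 9 lines: jnny valqf tmxpj isr ynis lnb sngg aqx bgcr
Hunk 5: at line 1 remove [tmxpj,isr] add [botn,kbis,thnnw] -> 10 lines: jnny valqf botn kbis thnnw ynis lnb sngg aqx bgcr
Hunk 6: at line 4 remove [ynis,lnb,sngg] add [ggg] -> 8 lines: jnny valqf botn kbis thnnw ggg aqx bgcr
Hunk 7: at line 3 remove [kbis,thnnw,ggg] add [wkxg] -> 6 lines: jnny valqf botn wkxg aqx bgcr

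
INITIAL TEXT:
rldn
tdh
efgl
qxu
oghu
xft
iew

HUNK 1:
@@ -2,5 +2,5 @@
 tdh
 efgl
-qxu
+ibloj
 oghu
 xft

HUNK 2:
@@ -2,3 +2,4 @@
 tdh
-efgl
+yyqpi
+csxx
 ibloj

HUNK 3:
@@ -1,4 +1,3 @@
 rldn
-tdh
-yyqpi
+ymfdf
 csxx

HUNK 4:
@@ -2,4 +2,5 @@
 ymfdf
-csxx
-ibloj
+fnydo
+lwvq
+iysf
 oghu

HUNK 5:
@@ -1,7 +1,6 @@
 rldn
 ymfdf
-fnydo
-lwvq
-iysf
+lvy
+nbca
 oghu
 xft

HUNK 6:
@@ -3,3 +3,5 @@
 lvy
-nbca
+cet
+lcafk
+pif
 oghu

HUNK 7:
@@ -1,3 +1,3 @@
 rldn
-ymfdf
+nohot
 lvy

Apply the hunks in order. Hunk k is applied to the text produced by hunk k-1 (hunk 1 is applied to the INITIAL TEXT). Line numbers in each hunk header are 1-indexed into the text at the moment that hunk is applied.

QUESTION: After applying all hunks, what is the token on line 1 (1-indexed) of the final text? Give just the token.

Hunk 1: at line 2 remove [qxu] add [ibloj] -> 7 lines: rldn tdh efgl ibloj oghu xft iew
Hunk 2: at line 2 remove [efgl] add [yyqpi,csxx] -> 8 lines: rldn tdh yyqpi csxx ibloj oghu xft iew
Hunk 3: at line 1 remove [tdh,yyqpi] add [ymfdf] -> 7 lines: rldn ymfdf csxx ibloj oghu xft iew
Hunk 4: at line 2 remove [csxx,ibloj] add [fnydo,lwvq,iysf] -> 8 lines: rldn ymfdf fnydo lwvq iysf oghu xft iew
Hunk 5: at line 1 remove [fnydo,lwvq,iysf] add [lvy,nbca] -> 7 lines: rldn ymfdf lvy nbca oghu xft iew
Hunk 6: at line 3 remove [nbca] add [cet,lcafk,pif] -> 9 lines: rldn ymfdf lvy cet lcafk pif oghu xft iew
Hunk 7: at line 1 remove [ymfdf] add [nohot] -> 9 lines: rldn nohot lvy cet lcafk pif oghu xft iew
Final line 1: rldn

Answer: rldn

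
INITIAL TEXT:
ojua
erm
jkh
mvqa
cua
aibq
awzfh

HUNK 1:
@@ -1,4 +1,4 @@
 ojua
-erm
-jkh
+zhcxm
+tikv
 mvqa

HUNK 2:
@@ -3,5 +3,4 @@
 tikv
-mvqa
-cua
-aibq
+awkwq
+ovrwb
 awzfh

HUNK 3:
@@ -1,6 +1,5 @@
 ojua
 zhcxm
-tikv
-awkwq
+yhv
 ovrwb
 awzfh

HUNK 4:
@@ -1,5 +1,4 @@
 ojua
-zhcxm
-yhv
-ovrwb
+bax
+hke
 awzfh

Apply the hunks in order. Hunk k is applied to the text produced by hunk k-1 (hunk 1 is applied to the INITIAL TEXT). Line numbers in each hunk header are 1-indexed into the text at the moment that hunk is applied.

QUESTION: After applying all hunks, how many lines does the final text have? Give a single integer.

Hunk 1: at line 1 remove [erm,jkh] add [zhcxm,tikv] -> 7 lines: ojua zhcxm tikv mvqa cua aibq awzfh
Hunk 2: at line 3 remove [mvqa,cua,aibq] add [awkwq,ovrwb] -> 6 lines: ojua zhcxm tikv awkwq ovrwb awzfh
Hunk 3: at line 1 remove [tikv,awkwq] add [yhv] -> 5 lines: ojua zhcxm yhv ovrwb awzfh
Hunk 4: at line 1 remove [zhcxm,yhv,ovrwb] add [bax,hke] -> 4 lines: ojua bax hke awzfh
Final line count: 4

Answer: 4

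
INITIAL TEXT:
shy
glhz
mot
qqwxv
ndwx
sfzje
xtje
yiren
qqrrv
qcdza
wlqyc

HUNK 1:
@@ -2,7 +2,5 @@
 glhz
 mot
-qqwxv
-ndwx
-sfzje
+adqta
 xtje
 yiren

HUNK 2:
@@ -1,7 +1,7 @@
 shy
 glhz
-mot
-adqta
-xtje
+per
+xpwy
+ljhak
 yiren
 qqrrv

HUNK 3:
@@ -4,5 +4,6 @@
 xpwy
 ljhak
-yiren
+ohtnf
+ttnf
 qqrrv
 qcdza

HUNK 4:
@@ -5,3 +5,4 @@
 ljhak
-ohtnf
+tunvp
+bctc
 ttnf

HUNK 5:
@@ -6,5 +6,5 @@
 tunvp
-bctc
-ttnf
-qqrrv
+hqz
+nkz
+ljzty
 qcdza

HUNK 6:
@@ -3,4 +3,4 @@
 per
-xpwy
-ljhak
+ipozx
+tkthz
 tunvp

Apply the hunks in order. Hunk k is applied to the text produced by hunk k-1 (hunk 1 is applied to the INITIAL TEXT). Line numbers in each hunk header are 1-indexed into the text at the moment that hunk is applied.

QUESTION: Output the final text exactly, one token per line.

Answer: shy
glhz
per
ipozx
tkthz
tunvp
hqz
nkz
ljzty
qcdza
wlqyc

Derivation:
Hunk 1: at line 2 remove [qqwxv,ndwx,sfzje] add [adqta] -> 9 lines: shy glhz mot adqta xtje yiren qqrrv qcdza wlqyc
Hunk 2: at line 1 remove [mot,adqta,xtje] add [per,xpwy,ljhak] -> 9 lines: shy glhz per xpwy ljhak yiren qqrrv qcdza wlqyc
Hunk 3: at line 4 remove [yiren] add [ohtnf,ttnf] -> 10 lines: shy glhz per xpwy ljhak ohtnf ttnf qqrrv qcdza wlqyc
Hunk 4: at line 5 remove [ohtnf] add [tunvp,bctc] -> 11 lines: shy glhz per xpwy ljhak tunvp bctc ttnf qqrrv qcdza wlqyc
Hunk 5: at line 6 remove [bctc,ttnf,qqrrv] add [hqz,nkz,ljzty] -> 11 lines: shy glhz per xpwy ljhak tunvp hqz nkz ljzty qcdza wlqyc
Hunk 6: at line 3 remove [xpwy,ljhak] add [ipozx,tkthz] -> 11 lines: shy glhz per ipozx tkthz tunvp hqz nkz ljzty qcdza wlqyc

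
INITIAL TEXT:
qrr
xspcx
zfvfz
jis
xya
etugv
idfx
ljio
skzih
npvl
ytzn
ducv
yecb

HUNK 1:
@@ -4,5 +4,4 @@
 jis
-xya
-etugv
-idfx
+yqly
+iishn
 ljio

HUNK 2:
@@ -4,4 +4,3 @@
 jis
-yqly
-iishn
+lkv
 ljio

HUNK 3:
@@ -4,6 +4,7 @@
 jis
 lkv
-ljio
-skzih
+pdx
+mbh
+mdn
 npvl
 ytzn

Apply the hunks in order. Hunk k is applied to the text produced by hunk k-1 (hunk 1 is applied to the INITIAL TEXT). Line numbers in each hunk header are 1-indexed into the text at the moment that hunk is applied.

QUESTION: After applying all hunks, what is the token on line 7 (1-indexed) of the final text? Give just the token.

Answer: mbh

Derivation:
Hunk 1: at line 4 remove [xya,etugv,idfx] add [yqly,iishn] -> 12 lines: qrr xspcx zfvfz jis yqly iishn ljio skzih npvl ytzn ducv yecb
Hunk 2: at line 4 remove [yqly,iishn] add [lkv] -> 11 lines: qrr xspcx zfvfz jis lkv ljio skzih npvl ytzn ducv yecb
Hunk 3: at line 4 remove [ljio,skzih] add [pdx,mbh,mdn] -> 12 lines: qrr xspcx zfvfz jis lkv pdx mbh mdn npvl ytzn ducv yecb
Final line 7: mbh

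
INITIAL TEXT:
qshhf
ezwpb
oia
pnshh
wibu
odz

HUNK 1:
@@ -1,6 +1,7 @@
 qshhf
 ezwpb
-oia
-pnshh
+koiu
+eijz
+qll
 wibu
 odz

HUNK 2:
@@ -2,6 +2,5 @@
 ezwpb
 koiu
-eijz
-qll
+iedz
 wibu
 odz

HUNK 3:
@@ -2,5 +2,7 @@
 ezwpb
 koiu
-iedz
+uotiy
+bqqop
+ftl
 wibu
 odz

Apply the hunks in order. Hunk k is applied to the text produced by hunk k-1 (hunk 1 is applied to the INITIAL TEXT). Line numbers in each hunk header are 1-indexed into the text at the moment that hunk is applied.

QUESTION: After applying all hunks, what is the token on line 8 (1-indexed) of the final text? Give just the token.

Answer: odz

Derivation:
Hunk 1: at line 1 remove [oia,pnshh] add [koiu,eijz,qll] -> 7 lines: qshhf ezwpb koiu eijz qll wibu odz
Hunk 2: at line 2 remove [eijz,qll] add [iedz] -> 6 lines: qshhf ezwpb koiu iedz wibu odz
Hunk 3: at line 2 remove [iedz] add [uotiy,bqqop,ftl] -> 8 lines: qshhf ezwpb koiu uotiy bqqop ftl wibu odz
Final line 8: odz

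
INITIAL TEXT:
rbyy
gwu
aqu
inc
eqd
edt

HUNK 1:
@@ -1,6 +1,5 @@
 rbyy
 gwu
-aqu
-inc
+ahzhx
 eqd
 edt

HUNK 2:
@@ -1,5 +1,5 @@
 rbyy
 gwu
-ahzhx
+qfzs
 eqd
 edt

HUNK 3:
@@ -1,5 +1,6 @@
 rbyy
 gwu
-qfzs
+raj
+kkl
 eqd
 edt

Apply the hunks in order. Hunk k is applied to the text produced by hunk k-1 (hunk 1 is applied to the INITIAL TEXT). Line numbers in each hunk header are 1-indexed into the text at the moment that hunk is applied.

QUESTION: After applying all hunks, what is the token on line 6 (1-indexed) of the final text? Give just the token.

Answer: edt

Derivation:
Hunk 1: at line 1 remove [aqu,inc] add [ahzhx] -> 5 lines: rbyy gwu ahzhx eqd edt
Hunk 2: at line 1 remove [ahzhx] add [qfzs] -> 5 lines: rbyy gwu qfzs eqd edt
Hunk 3: at line 1 remove [qfzs] add [raj,kkl] -> 6 lines: rbyy gwu raj kkl eqd edt
Final line 6: edt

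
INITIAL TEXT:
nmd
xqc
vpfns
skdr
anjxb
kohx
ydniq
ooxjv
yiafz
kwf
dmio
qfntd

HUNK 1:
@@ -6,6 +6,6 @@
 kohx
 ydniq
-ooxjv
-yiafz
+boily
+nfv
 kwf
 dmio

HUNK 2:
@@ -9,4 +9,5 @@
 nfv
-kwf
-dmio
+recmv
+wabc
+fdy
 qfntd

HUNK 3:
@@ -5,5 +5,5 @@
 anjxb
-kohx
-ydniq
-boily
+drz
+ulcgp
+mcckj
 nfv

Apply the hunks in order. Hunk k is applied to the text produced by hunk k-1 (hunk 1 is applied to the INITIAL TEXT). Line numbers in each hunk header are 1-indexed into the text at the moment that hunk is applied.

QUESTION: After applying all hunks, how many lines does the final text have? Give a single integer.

Hunk 1: at line 6 remove [ooxjv,yiafz] add [boily,nfv] -> 12 lines: nmd xqc vpfns skdr anjxb kohx ydniq boily nfv kwf dmio qfntd
Hunk 2: at line 9 remove [kwf,dmio] add [recmv,wabc,fdy] -> 13 lines: nmd xqc vpfns skdr anjxb kohx ydniq boily nfv recmv wabc fdy qfntd
Hunk 3: at line 5 remove [kohx,ydniq,boily] add [drz,ulcgp,mcckj] -> 13 lines: nmd xqc vpfns skdr anjxb drz ulcgp mcckj nfv recmv wabc fdy qfntd
Final line count: 13

Answer: 13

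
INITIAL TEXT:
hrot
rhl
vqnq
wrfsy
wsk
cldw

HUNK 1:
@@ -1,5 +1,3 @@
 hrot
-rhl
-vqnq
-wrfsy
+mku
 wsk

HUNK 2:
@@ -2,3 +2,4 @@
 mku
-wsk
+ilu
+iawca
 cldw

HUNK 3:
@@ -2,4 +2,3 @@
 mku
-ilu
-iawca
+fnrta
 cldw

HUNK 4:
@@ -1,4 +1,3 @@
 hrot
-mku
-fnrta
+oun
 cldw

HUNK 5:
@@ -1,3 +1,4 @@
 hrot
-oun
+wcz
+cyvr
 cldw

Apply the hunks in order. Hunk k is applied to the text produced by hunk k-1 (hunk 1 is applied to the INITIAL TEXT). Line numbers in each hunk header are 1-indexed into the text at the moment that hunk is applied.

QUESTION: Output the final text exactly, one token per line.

Answer: hrot
wcz
cyvr
cldw

Derivation:
Hunk 1: at line 1 remove [rhl,vqnq,wrfsy] add [mku] -> 4 lines: hrot mku wsk cldw
Hunk 2: at line 2 remove [wsk] add [ilu,iawca] -> 5 lines: hrot mku ilu iawca cldw
Hunk 3: at line 2 remove [ilu,iawca] add [fnrta] -> 4 lines: hrot mku fnrta cldw
Hunk 4: at line 1 remove [mku,fnrta] add [oun] -> 3 lines: hrot oun cldw
Hunk 5: at line 1 remove [oun] add [wcz,cyvr] -> 4 lines: hrot wcz cyvr cldw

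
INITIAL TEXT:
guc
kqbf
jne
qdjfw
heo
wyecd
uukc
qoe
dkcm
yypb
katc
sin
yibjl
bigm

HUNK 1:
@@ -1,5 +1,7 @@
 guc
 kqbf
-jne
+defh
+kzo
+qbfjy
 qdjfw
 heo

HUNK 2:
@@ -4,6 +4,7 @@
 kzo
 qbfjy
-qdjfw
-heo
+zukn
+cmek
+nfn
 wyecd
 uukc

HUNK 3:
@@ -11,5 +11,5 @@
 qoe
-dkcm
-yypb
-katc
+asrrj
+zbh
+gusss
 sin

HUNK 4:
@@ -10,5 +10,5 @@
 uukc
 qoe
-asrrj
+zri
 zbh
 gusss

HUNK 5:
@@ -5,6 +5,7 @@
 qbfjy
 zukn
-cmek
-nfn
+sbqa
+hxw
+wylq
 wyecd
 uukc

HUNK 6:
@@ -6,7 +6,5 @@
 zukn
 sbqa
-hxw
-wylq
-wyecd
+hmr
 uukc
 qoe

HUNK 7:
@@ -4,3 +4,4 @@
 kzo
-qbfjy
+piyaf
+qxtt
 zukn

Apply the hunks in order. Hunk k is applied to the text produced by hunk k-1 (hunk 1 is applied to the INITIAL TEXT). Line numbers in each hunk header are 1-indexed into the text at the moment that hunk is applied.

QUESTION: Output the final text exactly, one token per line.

Answer: guc
kqbf
defh
kzo
piyaf
qxtt
zukn
sbqa
hmr
uukc
qoe
zri
zbh
gusss
sin
yibjl
bigm

Derivation:
Hunk 1: at line 1 remove [jne] add [defh,kzo,qbfjy] -> 16 lines: guc kqbf defh kzo qbfjy qdjfw heo wyecd uukc qoe dkcm yypb katc sin yibjl bigm
Hunk 2: at line 4 remove [qdjfw,heo] add [zukn,cmek,nfn] -> 17 lines: guc kqbf defh kzo qbfjy zukn cmek nfn wyecd uukc qoe dkcm yypb katc sin yibjl bigm
Hunk 3: at line 11 remove [dkcm,yypb,katc] add [asrrj,zbh,gusss] -> 17 lines: guc kqbf defh kzo qbfjy zukn cmek nfn wyecd uukc qoe asrrj zbh gusss sin yibjl bigm
Hunk 4: at line 10 remove [asrrj] add [zri] -> 17 lines: guc kqbf defh kzo qbfjy zukn cmek nfn wyecd uukc qoe zri zbh gusss sin yibjl bigm
Hunk 5: at line 5 remove [cmek,nfn] add [sbqa,hxw,wylq] -> 18 lines: guc kqbf defh kzo qbfjy zukn sbqa hxw wylq wyecd uukc qoe zri zbh gusss sin yibjl bigm
Hunk 6: at line 6 remove [hxw,wylq,wyecd] add [hmr] -> 16 lines: guc kqbf defh kzo qbfjy zukn sbqa hmr uukc qoe zri zbh gusss sin yibjl bigm
Hunk 7: at line 4 remove [qbfjy] add [piyaf,qxtt] -> 17 lines: guc kqbf defh kzo piyaf qxtt zukn sbqa hmr uukc qoe zri zbh gusss sin yibjl bigm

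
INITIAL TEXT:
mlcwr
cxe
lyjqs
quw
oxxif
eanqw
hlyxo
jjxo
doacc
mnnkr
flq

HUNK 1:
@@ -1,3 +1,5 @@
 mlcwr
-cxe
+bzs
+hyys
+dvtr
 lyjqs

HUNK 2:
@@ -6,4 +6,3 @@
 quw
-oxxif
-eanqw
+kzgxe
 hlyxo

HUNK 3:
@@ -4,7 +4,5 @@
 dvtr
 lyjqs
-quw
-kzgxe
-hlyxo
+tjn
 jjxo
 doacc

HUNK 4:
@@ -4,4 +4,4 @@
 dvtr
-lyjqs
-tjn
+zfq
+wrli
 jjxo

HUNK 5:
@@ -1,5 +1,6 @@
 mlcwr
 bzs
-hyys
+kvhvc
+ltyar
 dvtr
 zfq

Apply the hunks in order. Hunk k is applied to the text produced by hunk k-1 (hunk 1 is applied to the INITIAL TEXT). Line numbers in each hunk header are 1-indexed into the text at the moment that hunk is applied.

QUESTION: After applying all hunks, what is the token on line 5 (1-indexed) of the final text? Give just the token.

Hunk 1: at line 1 remove [cxe] add [bzs,hyys,dvtr] -> 13 lines: mlcwr bzs hyys dvtr lyjqs quw oxxif eanqw hlyxo jjxo doacc mnnkr flq
Hunk 2: at line 6 remove [oxxif,eanqw] add [kzgxe] -> 12 lines: mlcwr bzs hyys dvtr lyjqs quw kzgxe hlyxo jjxo doacc mnnkr flq
Hunk 3: at line 4 remove [quw,kzgxe,hlyxo] add [tjn] -> 10 lines: mlcwr bzs hyys dvtr lyjqs tjn jjxo doacc mnnkr flq
Hunk 4: at line 4 remove [lyjqs,tjn] add [zfq,wrli] -> 10 lines: mlcwr bzs hyys dvtr zfq wrli jjxo doacc mnnkr flq
Hunk 5: at line 1 remove [hyys] add [kvhvc,ltyar] -> 11 lines: mlcwr bzs kvhvc ltyar dvtr zfq wrli jjxo doacc mnnkr flq
Final line 5: dvtr

Answer: dvtr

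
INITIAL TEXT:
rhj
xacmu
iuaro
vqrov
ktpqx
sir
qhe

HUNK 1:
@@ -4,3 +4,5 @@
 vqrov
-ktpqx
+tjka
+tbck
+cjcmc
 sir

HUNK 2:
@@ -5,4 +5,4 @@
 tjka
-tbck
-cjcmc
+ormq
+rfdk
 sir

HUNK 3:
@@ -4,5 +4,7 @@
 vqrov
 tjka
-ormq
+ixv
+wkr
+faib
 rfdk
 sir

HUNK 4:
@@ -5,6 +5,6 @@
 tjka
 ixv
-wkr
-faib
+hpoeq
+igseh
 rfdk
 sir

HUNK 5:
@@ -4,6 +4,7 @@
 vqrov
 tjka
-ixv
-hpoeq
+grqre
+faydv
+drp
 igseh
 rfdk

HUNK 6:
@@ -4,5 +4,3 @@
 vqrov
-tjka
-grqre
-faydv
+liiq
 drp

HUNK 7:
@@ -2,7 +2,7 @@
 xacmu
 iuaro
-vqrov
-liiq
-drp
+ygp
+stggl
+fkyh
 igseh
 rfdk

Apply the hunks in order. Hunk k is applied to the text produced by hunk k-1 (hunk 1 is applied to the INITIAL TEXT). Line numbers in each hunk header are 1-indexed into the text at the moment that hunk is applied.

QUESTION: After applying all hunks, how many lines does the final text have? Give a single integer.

Hunk 1: at line 4 remove [ktpqx] add [tjka,tbck,cjcmc] -> 9 lines: rhj xacmu iuaro vqrov tjka tbck cjcmc sir qhe
Hunk 2: at line 5 remove [tbck,cjcmc] add [ormq,rfdk] -> 9 lines: rhj xacmu iuaro vqrov tjka ormq rfdk sir qhe
Hunk 3: at line 4 remove [ormq] add [ixv,wkr,faib] -> 11 lines: rhj xacmu iuaro vqrov tjka ixv wkr faib rfdk sir qhe
Hunk 4: at line 5 remove [wkr,faib] add [hpoeq,igseh] -> 11 lines: rhj xacmu iuaro vqrov tjka ixv hpoeq igseh rfdk sir qhe
Hunk 5: at line 4 remove [ixv,hpoeq] add [grqre,faydv,drp] -> 12 lines: rhj xacmu iuaro vqrov tjka grqre faydv drp igseh rfdk sir qhe
Hunk 6: at line 4 remove [tjka,grqre,faydv] add [liiq] -> 10 lines: rhj xacmu iuaro vqrov liiq drp igseh rfdk sir qhe
Hunk 7: at line 2 remove [vqrov,liiq,drp] add [ygp,stggl,fkyh] -> 10 lines: rhj xacmu iuaro ygp stggl fkyh igseh rfdk sir qhe
Final line count: 10

Answer: 10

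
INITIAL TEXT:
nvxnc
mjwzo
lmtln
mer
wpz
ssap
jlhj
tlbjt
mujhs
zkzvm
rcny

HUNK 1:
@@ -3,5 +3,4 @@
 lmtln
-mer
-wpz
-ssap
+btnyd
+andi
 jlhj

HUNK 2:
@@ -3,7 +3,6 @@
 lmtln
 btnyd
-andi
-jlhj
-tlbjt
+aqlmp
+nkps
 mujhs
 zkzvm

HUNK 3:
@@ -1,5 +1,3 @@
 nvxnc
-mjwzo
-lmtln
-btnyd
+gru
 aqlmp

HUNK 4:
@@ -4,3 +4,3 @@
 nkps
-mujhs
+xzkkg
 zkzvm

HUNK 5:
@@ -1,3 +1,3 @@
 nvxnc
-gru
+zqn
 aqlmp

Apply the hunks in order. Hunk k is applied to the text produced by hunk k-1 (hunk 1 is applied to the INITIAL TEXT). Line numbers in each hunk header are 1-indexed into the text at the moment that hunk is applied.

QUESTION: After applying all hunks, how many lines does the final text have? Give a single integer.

Hunk 1: at line 3 remove [mer,wpz,ssap] add [btnyd,andi] -> 10 lines: nvxnc mjwzo lmtln btnyd andi jlhj tlbjt mujhs zkzvm rcny
Hunk 2: at line 3 remove [andi,jlhj,tlbjt] add [aqlmp,nkps] -> 9 lines: nvxnc mjwzo lmtln btnyd aqlmp nkps mujhs zkzvm rcny
Hunk 3: at line 1 remove [mjwzo,lmtln,btnyd] add [gru] -> 7 lines: nvxnc gru aqlmp nkps mujhs zkzvm rcny
Hunk 4: at line 4 remove [mujhs] add [xzkkg] -> 7 lines: nvxnc gru aqlmp nkps xzkkg zkzvm rcny
Hunk 5: at line 1 remove [gru] add [zqn] -> 7 lines: nvxnc zqn aqlmp nkps xzkkg zkzvm rcny
Final line count: 7

Answer: 7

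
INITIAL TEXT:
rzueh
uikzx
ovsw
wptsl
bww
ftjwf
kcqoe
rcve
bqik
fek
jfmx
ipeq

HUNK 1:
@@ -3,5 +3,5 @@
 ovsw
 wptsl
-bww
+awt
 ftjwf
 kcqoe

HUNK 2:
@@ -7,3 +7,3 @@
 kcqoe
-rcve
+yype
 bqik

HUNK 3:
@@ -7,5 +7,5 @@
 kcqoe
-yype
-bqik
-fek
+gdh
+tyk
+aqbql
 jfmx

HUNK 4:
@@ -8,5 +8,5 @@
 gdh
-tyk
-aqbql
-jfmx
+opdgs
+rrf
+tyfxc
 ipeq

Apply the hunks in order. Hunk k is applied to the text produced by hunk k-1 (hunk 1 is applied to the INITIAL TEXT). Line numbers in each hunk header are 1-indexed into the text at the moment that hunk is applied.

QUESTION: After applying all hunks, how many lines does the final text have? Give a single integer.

Answer: 12

Derivation:
Hunk 1: at line 3 remove [bww] add [awt] -> 12 lines: rzueh uikzx ovsw wptsl awt ftjwf kcqoe rcve bqik fek jfmx ipeq
Hunk 2: at line 7 remove [rcve] add [yype] -> 12 lines: rzueh uikzx ovsw wptsl awt ftjwf kcqoe yype bqik fek jfmx ipeq
Hunk 3: at line 7 remove [yype,bqik,fek] add [gdh,tyk,aqbql] -> 12 lines: rzueh uikzx ovsw wptsl awt ftjwf kcqoe gdh tyk aqbql jfmx ipeq
Hunk 4: at line 8 remove [tyk,aqbql,jfmx] add [opdgs,rrf,tyfxc] -> 12 lines: rzueh uikzx ovsw wptsl awt ftjwf kcqoe gdh opdgs rrf tyfxc ipeq
Final line count: 12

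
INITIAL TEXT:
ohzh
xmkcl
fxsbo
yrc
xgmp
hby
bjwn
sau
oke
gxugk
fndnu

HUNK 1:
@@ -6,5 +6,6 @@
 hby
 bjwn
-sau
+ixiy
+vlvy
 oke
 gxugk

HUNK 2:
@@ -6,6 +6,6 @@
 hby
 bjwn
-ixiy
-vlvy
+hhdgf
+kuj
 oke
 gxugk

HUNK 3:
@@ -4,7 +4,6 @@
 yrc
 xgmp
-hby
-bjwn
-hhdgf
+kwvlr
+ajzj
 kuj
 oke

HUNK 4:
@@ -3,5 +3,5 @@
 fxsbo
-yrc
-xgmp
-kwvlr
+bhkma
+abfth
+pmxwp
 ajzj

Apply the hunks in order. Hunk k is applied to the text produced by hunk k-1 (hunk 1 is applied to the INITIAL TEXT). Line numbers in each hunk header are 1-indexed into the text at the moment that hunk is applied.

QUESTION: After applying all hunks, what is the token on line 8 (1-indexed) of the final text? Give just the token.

Answer: kuj

Derivation:
Hunk 1: at line 6 remove [sau] add [ixiy,vlvy] -> 12 lines: ohzh xmkcl fxsbo yrc xgmp hby bjwn ixiy vlvy oke gxugk fndnu
Hunk 2: at line 6 remove [ixiy,vlvy] add [hhdgf,kuj] -> 12 lines: ohzh xmkcl fxsbo yrc xgmp hby bjwn hhdgf kuj oke gxugk fndnu
Hunk 3: at line 4 remove [hby,bjwn,hhdgf] add [kwvlr,ajzj] -> 11 lines: ohzh xmkcl fxsbo yrc xgmp kwvlr ajzj kuj oke gxugk fndnu
Hunk 4: at line 3 remove [yrc,xgmp,kwvlr] add [bhkma,abfth,pmxwp] -> 11 lines: ohzh xmkcl fxsbo bhkma abfth pmxwp ajzj kuj oke gxugk fndnu
Final line 8: kuj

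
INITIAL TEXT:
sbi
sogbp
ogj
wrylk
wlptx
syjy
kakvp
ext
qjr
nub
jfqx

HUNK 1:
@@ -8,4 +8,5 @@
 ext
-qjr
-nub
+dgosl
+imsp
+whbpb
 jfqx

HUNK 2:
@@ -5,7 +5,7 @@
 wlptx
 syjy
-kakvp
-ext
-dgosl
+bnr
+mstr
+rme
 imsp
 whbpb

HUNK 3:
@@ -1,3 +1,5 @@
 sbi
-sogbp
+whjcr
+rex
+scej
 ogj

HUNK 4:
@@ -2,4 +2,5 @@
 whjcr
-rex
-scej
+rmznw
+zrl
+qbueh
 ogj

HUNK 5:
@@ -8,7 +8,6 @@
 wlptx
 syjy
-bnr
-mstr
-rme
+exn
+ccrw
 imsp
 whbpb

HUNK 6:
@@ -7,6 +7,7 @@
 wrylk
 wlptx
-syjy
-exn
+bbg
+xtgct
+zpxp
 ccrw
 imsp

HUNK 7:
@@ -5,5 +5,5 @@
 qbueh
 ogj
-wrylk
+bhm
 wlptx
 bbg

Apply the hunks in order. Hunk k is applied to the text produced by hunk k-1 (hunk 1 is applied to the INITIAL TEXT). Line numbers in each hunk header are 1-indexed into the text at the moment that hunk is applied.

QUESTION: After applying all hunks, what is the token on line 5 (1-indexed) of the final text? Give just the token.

Hunk 1: at line 8 remove [qjr,nub] add [dgosl,imsp,whbpb] -> 12 lines: sbi sogbp ogj wrylk wlptx syjy kakvp ext dgosl imsp whbpb jfqx
Hunk 2: at line 5 remove [kakvp,ext,dgosl] add [bnr,mstr,rme] -> 12 lines: sbi sogbp ogj wrylk wlptx syjy bnr mstr rme imsp whbpb jfqx
Hunk 3: at line 1 remove [sogbp] add [whjcr,rex,scej] -> 14 lines: sbi whjcr rex scej ogj wrylk wlptx syjy bnr mstr rme imsp whbpb jfqx
Hunk 4: at line 2 remove [rex,scej] add [rmznw,zrl,qbueh] -> 15 lines: sbi whjcr rmznw zrl qbueh ogj wrylk wlptx syjy bnr mstr rme imsp whbpb jfqx
Hunk 5: at line 8 remove [bnr,mstr,rme] add [exn,ccrw] -> 14 lines: sbi whjcr rmznw zrl qbueh ogj wrylk wlptx syjy exn ccrw imsp whbpb jfqx
Hunk 6: at line 7 remove [syjy,exn] add [bbg,xtgct,zpxp] -> 15 lines: sbi whjcr rmznw zrl qbueh ogj wrylk wlptx bbg xtgct zpxp ccrw imsp whbpb jfqx
Hunk 7: at line 5 remove [wrylk] add [bhm] -> 15 lines: sbi whjcr rmznw zrl qbueh ogj bhm wlptx bbg xtgct zpxp ccrw imsp whbpb jfqx
Final line 5: qbueh

Answer: qbueh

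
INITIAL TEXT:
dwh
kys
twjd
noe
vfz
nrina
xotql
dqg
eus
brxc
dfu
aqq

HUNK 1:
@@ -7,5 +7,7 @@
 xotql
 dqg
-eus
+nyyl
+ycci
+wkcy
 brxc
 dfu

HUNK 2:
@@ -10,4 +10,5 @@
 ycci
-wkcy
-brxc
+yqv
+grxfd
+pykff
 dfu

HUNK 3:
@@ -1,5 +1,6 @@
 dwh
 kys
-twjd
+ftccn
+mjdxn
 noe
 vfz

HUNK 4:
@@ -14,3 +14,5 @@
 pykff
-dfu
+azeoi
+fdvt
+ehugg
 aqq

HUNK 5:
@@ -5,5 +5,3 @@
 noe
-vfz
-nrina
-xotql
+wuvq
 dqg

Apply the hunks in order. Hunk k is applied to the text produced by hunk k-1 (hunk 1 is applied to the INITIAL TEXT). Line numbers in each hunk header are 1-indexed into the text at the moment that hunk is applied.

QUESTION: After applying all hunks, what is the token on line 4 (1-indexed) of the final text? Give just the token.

Hunk 1: at line 7 remove [eus] add [nyyl,ycci,wkcy] -> 14 lines: dwh kys twjd noe vfz nrina xotql dqg nyyl ycci wkcy brxc dfu aqq
Hunk 2: at line 10 remove [wkcy,brxc] add [yqv,grxfd,pykff] -> 15 lines: dwh kys twjd noe vfz nrina xotql dqg nyyl ycci yqv grxfd pykff dfu aqq
Hunk 3: at line 1 remove [twjd] add [ftccn,mjdxn] -> 16 lines: dwh kys ftccn mjdxn noe vfz nrina xotql dqg nyyl ycci yqv grxfd pykff dfu aqq
Hunk 4: at line 14 remove [dfu] add [azeoi,fdvt,ehugg] -> 18 lines: dwh kys ftccn mjdxn noe vfz nrina xotql dqg nyyl ycci yqv grxfd pykff azeoi fdvt ehugg aqq
Hunk 5: at line 5 remove [vfz,nrina,xotql] add [wuvq] -> 16 lines: dwh kys ftccn mjdxn noe wuvq dqg nyyl ycci yqv grxfd pykff azeoi fdvt ehugg aqq
Final line 4: mjdxn

Answer: mjdxn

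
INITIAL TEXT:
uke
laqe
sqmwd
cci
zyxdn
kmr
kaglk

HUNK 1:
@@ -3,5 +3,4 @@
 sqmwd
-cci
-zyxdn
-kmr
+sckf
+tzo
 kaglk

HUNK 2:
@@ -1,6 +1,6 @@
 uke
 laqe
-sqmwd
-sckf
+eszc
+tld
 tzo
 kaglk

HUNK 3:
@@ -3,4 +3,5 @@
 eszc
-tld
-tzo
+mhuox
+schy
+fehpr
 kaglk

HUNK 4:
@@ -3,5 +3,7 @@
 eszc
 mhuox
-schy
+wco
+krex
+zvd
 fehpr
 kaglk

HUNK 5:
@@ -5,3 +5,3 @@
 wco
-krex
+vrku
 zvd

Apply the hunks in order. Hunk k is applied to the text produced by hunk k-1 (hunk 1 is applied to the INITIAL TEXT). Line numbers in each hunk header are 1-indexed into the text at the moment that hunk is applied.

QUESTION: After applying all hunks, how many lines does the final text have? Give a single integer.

Hunk 1: at line 3 remove [cci,zyxdn,kmr] add [sckf,tzo] -> 6 lines: uke laqe sqmwd sckf tzo kaglk
Hunk 2: at line 1 remove [sqmwd,sckf] add [eszc,tld] -> 6 lines: uke laqe eszc tld tzo kaglk
Hunk 3: at line 3 remove [tld,tzo] add [mhuox,schy,fehpr] -> 7 lines: uke laqe eszc mhuox schy fehpr kaglk
Hunk 4: at line 3 remove [schy] add [wco,krex,zvd] -> 9 lines: uke laqe eszc mhuox wco krex zvd fehpr kaglk
Hunk 5: at line 5 remove [krex] add [vrku] -> 9 lines: uke laqe eszc mhuox wco vrku zvd fehpr kaglk
Final line count: 9

Answer: 9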